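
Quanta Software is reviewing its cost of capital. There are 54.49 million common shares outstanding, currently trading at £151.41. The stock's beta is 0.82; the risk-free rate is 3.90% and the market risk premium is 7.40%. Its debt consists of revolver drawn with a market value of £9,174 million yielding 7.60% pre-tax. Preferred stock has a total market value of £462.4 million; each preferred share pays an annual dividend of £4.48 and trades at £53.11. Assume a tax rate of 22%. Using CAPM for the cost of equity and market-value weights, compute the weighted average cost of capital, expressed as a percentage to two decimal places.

7.86%

Cost of equity via CAPM: Re = 3.9% + 0.82 × 7.4% = 9.9680%.
Cost of preferred: Rp = 4.48 / 53.11 = 8.4353%.
Market value of equity E = 151.41 × 54.49m = 8250.3309m.
Total capital V = 8250.3309 + 462.4 + 9174 = 17886.7309.
Equity: weight = 8250.3309/17886.7309 = 0.4613; cost = 9.968%.
Preferred: weight = 462.4/17886.7309 = 0.0259; cost = 8.4353%.
Revolver drawn: weight = 9174/17886.7309 = 0.5129; after-tax cost = 7.6% × (1 − 22%) = 5.9280%.
WACC = 0.4613 × 9.9680% + 0.0259 × 8.4353% + 0.5129 × 5.9280% = 7.8563%.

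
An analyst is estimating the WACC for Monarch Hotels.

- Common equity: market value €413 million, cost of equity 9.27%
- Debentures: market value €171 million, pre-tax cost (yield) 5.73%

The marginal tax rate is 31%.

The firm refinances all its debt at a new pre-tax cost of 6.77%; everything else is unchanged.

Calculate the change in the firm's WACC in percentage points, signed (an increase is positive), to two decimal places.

+0.21 pp

Current WACC:
Total capital V = 413 + 171 = 584.
Equity: weight = 413/584 = 0.7072; cost = 9.27%.
Debentures: weight = 171/584 = 0.2928; after-tax cost = 5.73% × (1 − 31%) = 3.9537%.
WACC = 0.7072 × 9.2700% + 0.2928 × 3.9537% = 7.7133%.
After the change:
Total capital V = 413 + 171 = 584.
Equity: weight = 413/584 = 0.7072; cost = 9.27%.
Debentures: weight = 171/584 = 0.2928; after-tax cost = 6.77% × (1 − 31%) = 4.6713%.
WACC = 0.7072 × 9.2700% + 0.2928 × 4.6713% = 7.9235%.
Change in WACC = 7.9235% − 7.7133% = 0.2101 pp.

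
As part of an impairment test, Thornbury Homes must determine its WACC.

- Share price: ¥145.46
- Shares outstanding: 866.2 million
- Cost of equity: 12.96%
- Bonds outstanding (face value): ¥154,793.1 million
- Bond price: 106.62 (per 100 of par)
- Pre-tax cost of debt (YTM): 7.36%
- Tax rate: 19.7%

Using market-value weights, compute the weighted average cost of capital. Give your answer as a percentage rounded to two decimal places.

8.96%

Market value of equity E = 145.46 × 866.2m = 125997.452m. Market value of debt D = 154793.1m × 106.62/100 = 165040.40322m.
Total capital V = 125997.452 + 165040.40322 = 291037.85522.
Equity: weight = 125997.452/291037.85522 = 0.4329; cost = 12.96%.
Bonds outstanding: weight = 165040.40322/291037.85522 = 0.5671; after-tax cost = 7.36% × (1 − 19.7%) = 5.9101%.
WACC = 0.4329 × 12.9600% + 0.5671 × 5.9101% = 8.9622%.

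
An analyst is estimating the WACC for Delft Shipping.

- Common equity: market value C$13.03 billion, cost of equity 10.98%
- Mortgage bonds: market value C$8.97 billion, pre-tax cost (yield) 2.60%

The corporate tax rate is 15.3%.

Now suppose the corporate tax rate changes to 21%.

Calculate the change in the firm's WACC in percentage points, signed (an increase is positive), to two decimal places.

-0.06 pp

Current WACC:
Total capital V = 13.03 + 8.97 = 22.
Equity: weight = 13.03/22 = 0.5923; cost = 10.98%.
Mortgage bonds: weight = 8.97/22 = 0.4077; after-tax cost = 2.6% × (1 − 15.3%) = 2.2022%.
WACC = 0.5923 × 10.9800% + 0.4077 × 2.2022% = 7.4011%.
After the change:
Total capital V = 13.03 + 8.97 = 22.
Equity: weight = 13.03/22 = 0.5923; cost = 10.98%.
Mortgage bonds: weight = 8.97/22 = 0.4077; after-tax cost = 2.6% × (1 − 21%) = 2.0540%.
WACC = 0.5923 × 10.9800% + 0.4077 × 2.0540% = 7.3406%.
Change in WACC = 7.3406% − 7.4011% = -0.0604 pp.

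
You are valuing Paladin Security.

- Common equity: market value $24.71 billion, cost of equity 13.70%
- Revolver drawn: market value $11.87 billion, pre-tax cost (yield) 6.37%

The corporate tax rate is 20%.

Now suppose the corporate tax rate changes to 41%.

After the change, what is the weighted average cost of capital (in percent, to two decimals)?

After the change:
Total capital V = 24.71 + 11.87 = 36.58.
Equity: weight = 24.71/36.58 = 0.6755; cost = 13.7%.
Revolver drawn: weight = 11.87/36.58 = 0.3245; after-tax cost = 6.37% × (1 − 41%) = 3.7583%.
WACC = 0.6755 × 13.7000% + 0.3245 × 3.7583% = 10.4740%.

10.47%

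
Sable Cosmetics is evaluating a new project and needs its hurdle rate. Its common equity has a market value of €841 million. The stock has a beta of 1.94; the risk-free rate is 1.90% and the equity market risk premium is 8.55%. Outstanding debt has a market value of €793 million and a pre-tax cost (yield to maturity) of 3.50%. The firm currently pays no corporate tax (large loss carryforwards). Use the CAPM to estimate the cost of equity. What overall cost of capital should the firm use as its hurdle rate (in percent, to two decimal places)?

Cost of equity via CAPM: Re = 1.9% + 1.94 × 8.55% = 18.4870%.
Total capital V = 841 + 793 = 1634.
Equity: weight = 841/1634 = 0.5147; cost = 18.487%.
Debt: weight = 793/1634 = 0.4853; after-tax cost = 3.5% × (1 − 0%) = 3.5000%.
WACC = 0.5147 × 18.4870% + 0.4853 × 3.5000% = 11.2136%.

11.21%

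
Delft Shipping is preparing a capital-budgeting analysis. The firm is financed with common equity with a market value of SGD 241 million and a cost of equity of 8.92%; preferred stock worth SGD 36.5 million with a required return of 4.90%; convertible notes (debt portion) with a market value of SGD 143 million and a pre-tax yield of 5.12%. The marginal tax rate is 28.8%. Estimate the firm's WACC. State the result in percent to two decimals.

Total capital V = 241 + 36.5 + 143 = 420.5.
Equity: weight = 241/420.5 = 0.5731; cost = 8.92%.
Preferred: weight = 36.5/420.5 = 0.0868; cost = 4.9%.
Convertible notes (debt portion): weight = 143/420.5 = 0.3401; after-tax cost = 5.12% × (1 − 28.8%) = 3.6454%.
WACC = 0.5731 × 8.9200% + 0.0868 × 4.9000% + 0.3401 × 3.6454% = 6.7773%.

6.78%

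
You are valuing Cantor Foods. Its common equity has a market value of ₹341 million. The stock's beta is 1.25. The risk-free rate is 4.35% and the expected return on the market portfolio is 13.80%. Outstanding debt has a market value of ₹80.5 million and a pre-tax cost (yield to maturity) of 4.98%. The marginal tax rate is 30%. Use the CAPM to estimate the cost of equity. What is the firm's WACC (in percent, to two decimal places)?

13.74%

Market risk premium = 13.8% − 4.35% = 9.45%.
Cost of equity via CAPM: Re = 4.35% + 1.25 × 9.45% = 16.1625%.
Total capital V = 341 + 80.5 = 421.5.
Equity: weight = 341/421.5 = 0.8090; cost = 16.1625%.
Debt: weight = 80.5/421.5 = 0.1910; after-tax cost = 4.98% × (1 − 30%) = 3.4860%.
WACC = 0.8090 × 16.1625% + 0.1910 × 3.4860% = 13.7415%.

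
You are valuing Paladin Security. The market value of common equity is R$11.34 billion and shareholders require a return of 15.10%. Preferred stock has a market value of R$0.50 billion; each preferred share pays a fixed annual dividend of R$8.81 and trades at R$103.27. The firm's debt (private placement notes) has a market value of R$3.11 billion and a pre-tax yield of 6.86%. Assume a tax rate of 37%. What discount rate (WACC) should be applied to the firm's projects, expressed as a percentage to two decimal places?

Cost of preferred: Rp = 8.81 / 103.27 = 8.5310%.
Total capital V = 11.34 + 0.5 + 3.11 = 14.95.
Equity: weight = 11.34/14.95 = 0.7585; cost = 15.1%.
Preferred: weight = 0.5/14.95 = 0.0334; cost = 8.531%.
Private placement notes: weight = 3.11/14.95 = 0.2080; after-tax cost = 6.86% × (1 − 37%) = 4.3218%.
WACC = 0.7585 × 15.1000% + 0.0334 × 8.5310% + 0.2080 × 4.3218% = 12.6381%.

12.64%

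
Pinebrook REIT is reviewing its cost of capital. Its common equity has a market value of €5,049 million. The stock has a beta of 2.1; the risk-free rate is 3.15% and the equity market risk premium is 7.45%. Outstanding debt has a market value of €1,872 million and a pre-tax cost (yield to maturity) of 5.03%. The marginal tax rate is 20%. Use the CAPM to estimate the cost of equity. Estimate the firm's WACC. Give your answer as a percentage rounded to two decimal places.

Cost of equity via CAPM: Re = 3.15% + 2.1 × 7.45% = 18.7950%.
Total capital V = 5049 + 1872 = 6921.
Equity: weight = 5049/6921 = 0.7295; cost = 18.795%.
Debt: weight = 1872/6921 = 0.2705; after-tax cost = 5.03% × (1 − 20%) = 4.0240%.
WACC = 0.7295 × 18.7950% + 0.2705 × 4.0240% = 14.7997%.

14.80%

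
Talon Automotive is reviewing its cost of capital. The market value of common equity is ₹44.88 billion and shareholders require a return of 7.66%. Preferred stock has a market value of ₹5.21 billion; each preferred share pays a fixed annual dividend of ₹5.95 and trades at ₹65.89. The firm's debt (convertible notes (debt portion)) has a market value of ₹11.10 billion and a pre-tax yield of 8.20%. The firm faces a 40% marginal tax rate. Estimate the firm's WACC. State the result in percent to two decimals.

Cost of preferred: Rp = 5.95 / 65.89 = 9.0302%.
Total capital V = 44.88 + 5.21 + 11.1 = 61.19.
Equity: weight = 44.88/61.19 = 0.7335; cost = 7.66%.
Preferred: weight = 5.21/61.19 = 0.0851; cost = 9.0302%.
Convertible notes (debt portion): weight = 11.1/61.19 = 0.1814; after-tax cost = 8.2% × (1 − 40%) = 4.9200%.
WACC = 0.7335 × 7.6600% + 0.0851 × 9.0302% + 0.1814 × 4.9200% = 7.2796%.

7.28%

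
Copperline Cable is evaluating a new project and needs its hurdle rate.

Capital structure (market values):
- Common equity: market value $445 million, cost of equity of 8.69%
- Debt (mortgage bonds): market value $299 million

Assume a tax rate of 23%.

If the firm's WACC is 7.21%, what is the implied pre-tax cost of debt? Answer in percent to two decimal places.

6.50%

Total capital V = 445 + 299 = 744.
Equity weight = 445/744 = 0.5981.
Mortgage bonds weight = 299/744 = 0.4019.
Equity contribution = 0.5981 × 8.69% = 5.1976%.
Remaining for debt = 7.21% − 5.1976% = 2.0124%.
Rd × (1 − 23%) × 0.4019 = 2.0124%  ⇒  Rd = 6.5030%.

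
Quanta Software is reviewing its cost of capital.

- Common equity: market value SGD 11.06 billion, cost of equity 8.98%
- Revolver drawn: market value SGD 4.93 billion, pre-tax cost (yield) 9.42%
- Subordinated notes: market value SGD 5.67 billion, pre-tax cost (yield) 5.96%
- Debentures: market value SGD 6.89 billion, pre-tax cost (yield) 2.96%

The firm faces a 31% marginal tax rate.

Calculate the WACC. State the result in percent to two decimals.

5.91%

Total capital V = 11.06 + 4.93 + 5.67 + 6.89 = 28.55.
Equity: weight = 11.06/28.55 = 0.3874; cost = 8.98%.
Revolver drawn: weight = 4.93/28.55 = 0.1727; after-tax cost = 9.42% × (1 − 31%) = 6.4998%.
Subordinated notes: weight = 5.67/28.55 = 0.1986; after-tax cost = 5.96% × (1 − 31%) = 4.1124%.
Debentures: weight = 6.89/28.55 = 0.2413; after-tax cost = 2.96% × (1 − 31%) = 2.0424%.
WACC = 0.3874 × 8.9800% + 0.1727 × 6.4998% + 0.1986 × 4.1124% + 0.2413 × 2.0424% = 5.9108%.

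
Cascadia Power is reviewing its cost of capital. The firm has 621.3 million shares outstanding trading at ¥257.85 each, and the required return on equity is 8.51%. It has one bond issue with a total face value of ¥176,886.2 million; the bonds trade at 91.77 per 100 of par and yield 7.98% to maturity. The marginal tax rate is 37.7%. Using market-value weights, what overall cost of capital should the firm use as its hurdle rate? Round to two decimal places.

6.73%

Market value of equity E = 257.85 × 621.3m = 160202.205m. Market value of debt D = 176886.2m × 91.77/100 = 162328.46574m.
Total capital V = 160202.205 + 162328.46574 = 322530.67074.
Equity: weight = 160202.205/322530.67074 = 0.4967; cost = 8.51%.
Bonds outstanding: weight = 162328.46574/322530.67074 = 0.5033; after-tax cost = 7.98% × (1 − 37.7%) = 4.9715%.
WACC = 0.4967 × 8.5100% + 0.5033 × 4.9715% = 6.7291%.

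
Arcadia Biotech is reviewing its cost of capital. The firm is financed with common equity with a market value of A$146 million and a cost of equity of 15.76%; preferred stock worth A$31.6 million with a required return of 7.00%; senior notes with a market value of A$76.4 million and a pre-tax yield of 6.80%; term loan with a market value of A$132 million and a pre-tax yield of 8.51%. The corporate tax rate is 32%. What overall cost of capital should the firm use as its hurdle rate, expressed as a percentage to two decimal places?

9.43%

Total capital V = 146 + 31.6 + 76.4 + 132 = 386.
Equity: weight = 146/386 = 0.3782; cost = 15.76%.
Preferred: weight = 31.6/386 = 0.0819; cost = 7%.
Senior notes: weight = 76.4/386 = 0.1979; after-tax cost = 6.8% × (1 − 32%) = 4.6240%.
Term loan: weight = 132/386 = 0.3420; after-tax cost = 8.51% × (1 − 32%) = 5.7868%.
WACC = 0.3782 × 15.7600% + 0.0819 × 7.0000% + 0.1979 × 4.6240% + 0.3420 × 5.7868% = 9.4282%.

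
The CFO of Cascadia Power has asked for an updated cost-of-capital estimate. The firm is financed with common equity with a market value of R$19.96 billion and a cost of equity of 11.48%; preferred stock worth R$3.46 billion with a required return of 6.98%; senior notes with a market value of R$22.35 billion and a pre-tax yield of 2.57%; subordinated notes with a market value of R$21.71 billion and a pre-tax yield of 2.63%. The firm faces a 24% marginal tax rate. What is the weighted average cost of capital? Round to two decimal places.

Total capital V = 19.96 + 3.46 + 22.35 + 21.71 = 67.48.
Equity: weight = 19.96/67.48 = 0.2958; cost = 11.48%.
Preferred: weight = 3.46/67.48 = 0.0513; cost = 6.98%.
Senior notes: weight = 22.35/67.48 = 0.3312; after-tax cost = 2.57% × (1 − 24%) = 1.9532%.
Subordinated notes: weight = 21.71/67.48 = 0.3217; after-tax cost = 2.63% × (1 − 24%) = 1.9988%.
WACC = 0.2958 × 11.4800% + 0.0513 × 6.9800% + 0.3312 × 1.9532% + 0.3217 × 1.9988% = 5.0436%.

5.04%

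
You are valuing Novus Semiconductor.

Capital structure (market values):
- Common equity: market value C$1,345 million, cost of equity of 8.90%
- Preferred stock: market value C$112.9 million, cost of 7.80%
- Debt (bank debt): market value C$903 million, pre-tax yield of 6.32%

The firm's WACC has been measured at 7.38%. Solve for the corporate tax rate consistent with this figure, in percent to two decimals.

19.88%

Total capital V = 1345 + 112.9 + 903 = 2360.9.
Equity weight = 1345/2360.9 = 0.5697.
Preferred weight = 112.9/2360.9 = 0.0478.
Bank debt weight = 903/2360.9 = 0.3825.
Equity contribution = 0.5697 × 8.9% = 5.0703%.
Preferred contribution = 0.0478 × 7.8% = 0.3730%.
Debt contribution must be 7.38% − 5.4433% = 1.9367%.
0.3825 × 6.32% × (1 − T) = 1.9367%  ⇒  (1 − T) = 0.8012.
T = 19.8817%.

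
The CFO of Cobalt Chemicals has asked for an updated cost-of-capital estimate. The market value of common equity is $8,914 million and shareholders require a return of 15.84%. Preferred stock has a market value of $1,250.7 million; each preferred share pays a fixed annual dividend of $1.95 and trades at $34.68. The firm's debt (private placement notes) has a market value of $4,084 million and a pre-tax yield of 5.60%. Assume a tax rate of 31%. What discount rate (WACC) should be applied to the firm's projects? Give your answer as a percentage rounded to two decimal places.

11.51%

Cost of preferred: Rp = 1.95 / 34.68 = 5.6228%.
Total capital V = 8914 + 1250.7 + 4084 = 14248.7.
Equity: weight = 8914/14248.7 = 0.6256; cost = 15.84%.
Preferred: weight = 1250.7/14248.7 = 0.0878; cost = 5.6228%.
Private placement notes: weight = 4084/14248.7 = 0.2866; after-tax cost = 5.6% × (1 − 31%) = 3.8640%.
WACC = 0.6256 × 15.8400% + 0.0878 × 5.6228% + 0.2866 × 3.8640% = 11.5106%.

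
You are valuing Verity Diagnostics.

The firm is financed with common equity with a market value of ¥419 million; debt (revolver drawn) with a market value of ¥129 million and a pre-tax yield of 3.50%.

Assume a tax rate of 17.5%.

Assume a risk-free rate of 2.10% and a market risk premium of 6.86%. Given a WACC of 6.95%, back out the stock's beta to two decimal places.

Total capital V = 419 + 129 = 548.
Equity weight = 419/548 = 0.7646.
Revolver drawn weight = 129/548 = 0.2354.
Debt contribution = 0.2354 × 3.5% × (1 − 17.5%) = 0.6797%.
Required equity contribution = 6.95% − 0.6797% = 6.2703%  ⇒  Re = 8.2007%.
CAPM: 8.2007% = 2.1% + β × 6.86%  ⇒  β = 0.8893.

0.89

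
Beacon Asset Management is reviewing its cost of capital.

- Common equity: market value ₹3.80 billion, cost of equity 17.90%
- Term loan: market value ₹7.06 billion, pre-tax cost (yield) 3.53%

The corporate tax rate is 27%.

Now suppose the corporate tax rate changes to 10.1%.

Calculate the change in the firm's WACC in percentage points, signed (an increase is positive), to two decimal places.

+0.39 pp

Current WACC:
Total capital V = 3.8 + 7.06 = 10.86.
Equity: weight = 3.8/10.86 = 0.3499; cost = 17.9%.
Term loan: weight = 7.06/10.86 = 0.6501; after-tax cost = 3.53% × (1 − 27%) = 2.5769%.
WACC = 0.3499 × 17.9000% + 0.6501 × 2.5769% = 7.9386%.
After the change:
Total capital V = 3.8 + 7.06 = 10.86.
Equity: weight = 3.8/10.86 = 0.3499; cost = 17.9%.
Term loan: weight = 7.06/10.86 = 0.6501; after-tax cost = 3.53% × (1 − 10.1%) = 3.1735%.
WACC = 0.3499 × 17.9000% + 0.6501 × 3.1735% = 8.3264%.
Change in WACC = 8.3264% − 7.9386% = 0.3878 pp.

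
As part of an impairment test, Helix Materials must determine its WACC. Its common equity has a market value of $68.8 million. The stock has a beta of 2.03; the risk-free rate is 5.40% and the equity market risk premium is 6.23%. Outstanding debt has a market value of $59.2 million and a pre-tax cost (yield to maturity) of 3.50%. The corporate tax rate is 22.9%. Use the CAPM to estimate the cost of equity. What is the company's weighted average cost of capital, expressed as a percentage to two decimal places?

10.95%

Cost of equity via CAPM: Re = 5.4% + 2.03 × 6.23% = 18.0469%.
Total capital V = 68.8 + 59.2 = 128.
Equity: weight = 68.8/128 = 0.5375; cost = 18.0469%.
Debt: weight = 59.2/128 = 0.4625; after-tax cost = 3.5% × (1 − 22.9%) = 2.6985%.
WACC = 0.5375 × 18.0469% + 0.4625 × 2.6985% = 10.9483%.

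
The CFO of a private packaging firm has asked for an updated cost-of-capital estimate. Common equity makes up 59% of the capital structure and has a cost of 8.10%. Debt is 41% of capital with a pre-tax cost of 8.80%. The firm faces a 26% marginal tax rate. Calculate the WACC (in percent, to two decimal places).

After-tax cost of debt = 8.8% × (1 − 26%) = 6.5120%.
WACC = 0.590 × 8.1000% + 0.410 × 6.5120% = 7.4489%.

7.45%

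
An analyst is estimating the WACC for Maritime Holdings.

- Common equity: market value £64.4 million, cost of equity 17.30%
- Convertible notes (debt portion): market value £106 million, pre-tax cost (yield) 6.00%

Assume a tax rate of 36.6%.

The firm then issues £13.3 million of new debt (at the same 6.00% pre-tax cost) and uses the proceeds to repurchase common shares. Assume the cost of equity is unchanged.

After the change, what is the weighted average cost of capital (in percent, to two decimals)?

7.85%

After the change:
Total capital V = 51.1 + 119.3 = 170.4.
Equity: weight = 51.1/170.4 = 0.2999; cost = 17.3%.
Convertible notes (debt portion): weight = 119.3/170.4 = 0.7001; after-tax cost = 6% × (1 − 36.6%) = 3.8040%.
WACC = 0.2999 × 17.3000% + 0.7001 × 3.8040% = 7.8512%.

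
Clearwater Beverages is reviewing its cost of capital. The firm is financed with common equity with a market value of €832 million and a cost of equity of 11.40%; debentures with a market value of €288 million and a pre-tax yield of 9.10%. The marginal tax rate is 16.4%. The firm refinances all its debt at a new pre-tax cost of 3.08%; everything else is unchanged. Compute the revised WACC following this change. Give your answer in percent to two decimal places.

9.13%

After the change:
Total capital V = 832 + 288 = 1120.
Equity: weight = 832/1120 = 0.7429; cost = 11.4%.
Debentures: weight = 288/1120 = 0.2571; after-tax cost = 3.08% × (1 − 16.4%) = 2.5749%.
WACC = 0.7429 × 11.4000% + 0.2571 × 2.5749% = 9.1307%.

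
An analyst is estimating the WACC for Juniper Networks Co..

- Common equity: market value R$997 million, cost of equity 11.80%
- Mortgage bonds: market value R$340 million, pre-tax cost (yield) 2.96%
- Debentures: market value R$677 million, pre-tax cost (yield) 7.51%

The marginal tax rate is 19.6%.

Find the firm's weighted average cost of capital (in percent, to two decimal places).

8.27%

Total capital V = 997 + 340 + 677 = 2014.
Equity: weight = 997/2014 = 0.4950; cost = 11.8%.
Mortgage bonds: weight = 340/2014 = 0.1688; after-tax cost = 2.96% × (1 − 19.6%) = 2.3798%.
Debentures: weight = 677/2014 = 0.3361; after-tax cost = 7.51% × (1 − 19.6%) = 6.0380%.
WACC = 0.4950 × 11.8000% + 0.1688 × 2.3798% + 0.3361 × 6.0380% = 8.2728%.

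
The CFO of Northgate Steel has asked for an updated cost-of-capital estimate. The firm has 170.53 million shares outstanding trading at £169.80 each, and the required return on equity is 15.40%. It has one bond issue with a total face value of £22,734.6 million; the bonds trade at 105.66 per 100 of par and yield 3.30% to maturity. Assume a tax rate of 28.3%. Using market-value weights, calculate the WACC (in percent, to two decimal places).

9.49%

Market value of equity E = 169.8 × 170.53m = 28955.994m. Market value of debt D = 22734.6m × 105.66/100 = 24021.37836m.
Total capital V = 28955.994 + 24021.37836 = 52977.37236.
Equity: weight = 28955.994/52977.37236 = 0.5466; cost = 15.4%.
Bonds outstanding: weight = 24021.37836/52977.37236 = 0.4534; after-tax cost = 3.3% × (1 − 28.3%) = 2.3661%.
WACC = 0.5466 × 15.4000% + 0.4534 × 2.3661% = 9.4901%.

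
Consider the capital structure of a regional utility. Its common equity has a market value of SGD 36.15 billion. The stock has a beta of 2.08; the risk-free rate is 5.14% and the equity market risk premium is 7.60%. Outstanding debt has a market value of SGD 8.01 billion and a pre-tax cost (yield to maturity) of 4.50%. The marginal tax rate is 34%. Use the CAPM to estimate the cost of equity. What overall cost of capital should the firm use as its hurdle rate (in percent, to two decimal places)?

Cost of equity via CAPM: Re = 5.14% + 2.08 × 7.6% = 20.9480%.
Total capital V = 36.15 + 8.01 = 44.16.
Equity: weight = 36.15/44.16 = 0.8186; cost = 20.948%.
Debt: weight = 8.01/44.16 = 0.1814; after-tax cost = 4.5% × (1 − 34%) = 2.9700%.
WACC = 0.8186 × 20.9480% + 0.1814 × 2.9700% = 17.6870%.

17.69%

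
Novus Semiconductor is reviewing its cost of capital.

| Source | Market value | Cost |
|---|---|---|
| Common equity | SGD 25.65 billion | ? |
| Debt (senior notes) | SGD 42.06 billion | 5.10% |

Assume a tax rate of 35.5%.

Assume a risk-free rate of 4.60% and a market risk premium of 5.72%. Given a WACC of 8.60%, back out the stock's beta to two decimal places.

Total capital V = 25.65 + 42.06 = 67.71.
Equity weight = 25.65/67.71 = 0.3788.
Senior notes weight = 42.06/67.71 = 0.6212.
Debt contribution = 0.6212 × 5.1% × (1 − 35.5%) = 2.0434%.
Required equity contribution = 8.6% − 2.0434% = 6.5566%  ⇒  Re = 17.3080%.
CAPM: 17.3080% = 4.6% + β × 5.72%  ⇒  β = 2.2217.

2.22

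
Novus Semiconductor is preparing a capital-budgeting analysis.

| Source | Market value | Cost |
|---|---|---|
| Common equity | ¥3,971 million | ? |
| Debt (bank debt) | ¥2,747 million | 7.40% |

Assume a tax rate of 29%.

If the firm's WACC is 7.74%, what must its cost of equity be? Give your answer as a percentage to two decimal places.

Total capital V = 3971 + 2747 = 6718.
Equity weight = 3971/6718 = 0.5911.
Bank debt weight = 2747/6718 = 0.4089.
Debt contribution = 0.4089 × 7.4% × (1 − 29%) = 2.1484%.
Required equity contribution = 7.74% − 2.1484% = 5.5916%.
Re = 5.5916% / 0.5911 = 9.4597%.

9.46%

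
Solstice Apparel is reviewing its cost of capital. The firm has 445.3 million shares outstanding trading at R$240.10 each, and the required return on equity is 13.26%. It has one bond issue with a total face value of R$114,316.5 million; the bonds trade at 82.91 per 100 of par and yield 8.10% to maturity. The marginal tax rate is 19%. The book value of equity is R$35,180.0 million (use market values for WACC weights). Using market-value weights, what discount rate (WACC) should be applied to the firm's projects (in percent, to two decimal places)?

Market value of equity E = 240.1 × 445.3m = 106916.53m. Market value of debt D = 114316.5m × 82.91/100 = 94779.81015m.
Total capital V = 106916.53 + 94779.81015 = 201696.34015.
Equity: weight = 106916.53/201696.34015 = 0.5301; cost = 13.26%.
Bonds outstanding: weight = 94779.81015/201696.34015 = 0.4699; after-tax cost = 8.1% × (1 − 19%) = 6.5610%.
WACC = 0.5301 × 13.2600% + 0.4699 × 6.5610% = 10.1121%.

10.11%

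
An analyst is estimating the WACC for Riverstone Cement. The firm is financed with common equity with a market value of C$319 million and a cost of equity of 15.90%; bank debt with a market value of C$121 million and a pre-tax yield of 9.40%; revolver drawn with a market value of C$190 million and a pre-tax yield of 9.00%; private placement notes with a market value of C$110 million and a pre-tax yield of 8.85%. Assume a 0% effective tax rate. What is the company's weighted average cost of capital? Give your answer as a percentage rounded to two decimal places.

Total capital V = 319 + 121 + 190 + 110 = 740.
Equity: weight = 319/740 = 0.4311; cost = 15.9%.
Bank debt: weight = 121/740 = 0.1635; after-tax cost = 9.4% × (1 − 0%) = 9.4000%.
Revolver drawn: weight = 190/740 = 0.2568; after-tax cost = 9% × (1 − 0%) = 9.0000%.
Private placement notes: weight = 110/740 = 0.1486; after-tax cost = 8.85% × (1 − 0%) = 8.8500%.
WACC = 0.4311 × 15.9000% + 0.1635 × 9.4000% + 0.2568 × 9.0000% + 0.1486 × 8.8500% = 12.0176%.

12.02%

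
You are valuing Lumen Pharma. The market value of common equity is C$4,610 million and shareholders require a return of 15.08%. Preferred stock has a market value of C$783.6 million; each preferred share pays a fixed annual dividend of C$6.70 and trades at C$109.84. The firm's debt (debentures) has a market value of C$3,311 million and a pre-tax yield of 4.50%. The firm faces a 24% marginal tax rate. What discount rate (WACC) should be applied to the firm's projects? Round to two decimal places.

Cost of preferred: Rp = 6.7 / 109.84 = 6.0998%.
Total capital V = 4610 + 783.6 + 3311 = 8704.6.
Equity: weight = 4610/8704.6 = 0.5296; cost = 15.08%.
Preferred: weight = 783.6/8704.6 = 0.0900; cost = 6.0998%.
Debentures: weight = 3311/8704.6 = 0.3804; after-tax cost = 4.5% × (1 − 24%) = 3.4200%.
WACC = 0.5296 × 15.0800% + 0.0900 × 6.0998% + 0.3804 × 3.4200% = 9.8364%.

9.84%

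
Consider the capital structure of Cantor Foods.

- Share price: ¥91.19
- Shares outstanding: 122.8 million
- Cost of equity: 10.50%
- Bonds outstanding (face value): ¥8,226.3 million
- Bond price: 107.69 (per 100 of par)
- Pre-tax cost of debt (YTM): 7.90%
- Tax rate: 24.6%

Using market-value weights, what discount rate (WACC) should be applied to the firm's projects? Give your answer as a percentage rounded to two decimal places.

8.49%

Market value of equity E = 91.19 × 122.8m = 11198.132m. Market value of debt D = 8226.3m × 107.69/100 = 8858.90247m.
Total capital V = 11198.132 + 8858.90247 = 20057.03447.
Equity: weight = 11198.132/20057.03447 = 0.5583; cost = 10.5%.
Bonds outstanding: weight = 8858.90247/20057.03447 = 0.4417; after-tax cost = 7.9% × (1 − 24.6%) = 5.9566%.
WACC = 0.5583 × 10.5000% + 0.4417 × 5.9566% = 8.4932%.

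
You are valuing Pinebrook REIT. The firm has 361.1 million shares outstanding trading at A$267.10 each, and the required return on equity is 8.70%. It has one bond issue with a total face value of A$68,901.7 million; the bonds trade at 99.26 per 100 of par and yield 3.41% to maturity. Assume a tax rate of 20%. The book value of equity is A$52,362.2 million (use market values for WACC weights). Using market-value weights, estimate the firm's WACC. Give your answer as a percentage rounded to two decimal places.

6.22%

Market value of equity E = 267.1 × 361.1m = 96449.81m. Market value of debt D = 68901.7m × 99.26/100 = 68391.82742m.
Total capital V = 96449.81 + 68391.82742 = 164841.63742.
Equity: weight = 96449.81/164841.63742 = 0.5851; cost = 8.7%.
Bonds outstanding: weight = 68391.82742/164841.63742 = 0.4149; after-tax cost = 3.41% × (1 − 20%) = 2.7280%.
WACC = 0.5851 × 8.7000% + 0.4149 × 2.7280% = 6.2223%.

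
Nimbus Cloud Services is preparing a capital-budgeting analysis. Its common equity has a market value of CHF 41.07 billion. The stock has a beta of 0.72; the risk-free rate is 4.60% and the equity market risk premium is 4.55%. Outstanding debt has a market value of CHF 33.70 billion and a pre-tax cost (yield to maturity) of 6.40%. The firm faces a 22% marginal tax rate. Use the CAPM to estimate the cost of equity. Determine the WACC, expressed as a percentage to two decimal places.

6.58%

Cost of equity via CAPM: Re = 4.6% + 0.72 × 4.55% = 7.8760%.
Total capital V = 41.07 + 33.7 = 74.77.
Equity: weight = 41.07/74.77 = 0.5493; cost = 7.876%.
Debt: weight = 33.7/74.77 = 0.4507; after-tax cost = 6.4% × (1 − 22%) = 4.9920%.
WACC = 0.5493 × 7.8760% + 0.4507 × 4.9920% = 6.5761%.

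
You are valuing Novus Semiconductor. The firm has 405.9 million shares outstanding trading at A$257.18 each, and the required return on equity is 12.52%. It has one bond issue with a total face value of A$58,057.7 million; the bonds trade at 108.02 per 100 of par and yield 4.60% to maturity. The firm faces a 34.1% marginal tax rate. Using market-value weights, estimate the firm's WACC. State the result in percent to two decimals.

Market value of equity E = 257.18 × 405.9m = 104389.362m. Market value of debt D = 58057.7m × 108.02/100 = 62713.92754m.
Total capital V = 104389.362 + 62713.92754 = 167103.28954.
Equity: weight = 104389.362/167103.28954 = 0.6247; cost = 12.52%.
Bonds outstanding: weight = 62713.92754/167103.28954 = 0.3753; after-tax cost = 4.6% × (1 − 34.1%) = 3.0314%.
WACC = 0.6247 × 12.5200% + 0.3753 × 3.0314% = 8.9589%.

8.96%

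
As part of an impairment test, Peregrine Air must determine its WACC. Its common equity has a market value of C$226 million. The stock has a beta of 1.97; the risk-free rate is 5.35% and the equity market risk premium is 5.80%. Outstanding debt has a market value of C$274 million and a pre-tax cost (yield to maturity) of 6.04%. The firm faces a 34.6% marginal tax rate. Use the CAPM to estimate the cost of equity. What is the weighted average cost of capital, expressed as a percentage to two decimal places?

Cost of equity via CAPM: Re = 5.35% + 1.97 × 5.8% = 16.7760%.
Total capital V = 226 + 274 = 500.
Equity: weight = 226/500 = 0.4520; cost = 16.776%.
Debt: weight = 274/500 = 0.5480; after-tax cost = 6.04% × (1 − 34.6%) = 3.9502%.
WACC = 0.4520 × 16.7760% + 0.5480 × 3.9502% = 9.7474%.

9.75%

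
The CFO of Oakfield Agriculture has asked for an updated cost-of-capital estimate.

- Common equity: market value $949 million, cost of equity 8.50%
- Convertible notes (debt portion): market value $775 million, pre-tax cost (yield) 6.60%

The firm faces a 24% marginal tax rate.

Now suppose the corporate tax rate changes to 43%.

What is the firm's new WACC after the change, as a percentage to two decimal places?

6.37%

After the change:
Total capital V = 949 + 775 = 1724.
Equity: weight = 949/1724 = 0.5505; cost = 8.5%.
Convertible notes (debt portion): weight = 775/1724 = 0.4495; after-tax cost = 6.6% × (1 − 43%) = 3.7620%.
WACC = 0.5505 × 8.5000% + 0.4495 × 3.7620% = 6.3701%.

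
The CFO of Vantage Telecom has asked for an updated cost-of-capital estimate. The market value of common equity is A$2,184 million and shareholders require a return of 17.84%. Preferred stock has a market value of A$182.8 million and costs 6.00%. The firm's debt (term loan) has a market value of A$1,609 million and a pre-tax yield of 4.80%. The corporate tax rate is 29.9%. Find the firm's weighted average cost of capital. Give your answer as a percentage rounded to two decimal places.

11.44%

Total capital V = 2184 + 182.8 + 1609 = 3975.8.
Equity: weight = 2184/3975.8 = 0.5493; cost = 17.84%.
Preferred: weight = 182.8/3975.8 = 0.0460; cost = 6%.
Term loan: weight = 1609/3975.8 = 0.4047; after-tax cost = 4.8% × (1 − 29.9%) = 3.3648%.
WACC = 0.5493 × 17.8400% + 0.0460 × 6.0000% + 0.4047 × 3.3648% = 11.4375%.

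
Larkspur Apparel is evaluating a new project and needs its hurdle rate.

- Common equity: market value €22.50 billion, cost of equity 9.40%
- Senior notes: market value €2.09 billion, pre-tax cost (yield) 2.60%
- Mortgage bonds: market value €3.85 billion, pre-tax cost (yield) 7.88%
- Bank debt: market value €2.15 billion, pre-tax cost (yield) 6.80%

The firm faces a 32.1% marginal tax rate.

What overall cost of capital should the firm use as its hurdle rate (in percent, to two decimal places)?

Total capital V = 22.5 + 2.09 + 3.85 + 2.15 = 30.59.
Equity: weight = 22.5/30.59 = 0.7355; cost = 9.4%.
Senior notes: weight = 2.09/30.59 = 0.0683; after-tax cost = 2.6% × (1 − 32.1%) = 1.7654%.
Mortgage bonds: weight = 3.85/30.59 = 0.1259; after-tax cost = 7.88% × (1 − 32.1%) = 5.3505%.
Bank debt: weight = 2.15/30.59 = 0.0703; after-tax cost = 6.8% × (1 − 32.1%) = 4.6172%.
WACC = 0.7355 × 9.4000% + 0.0683 × 1.7654% + 0.1259 × 5.3505% + 0.0703 × 4.6172% = 8.0326%.

8.03%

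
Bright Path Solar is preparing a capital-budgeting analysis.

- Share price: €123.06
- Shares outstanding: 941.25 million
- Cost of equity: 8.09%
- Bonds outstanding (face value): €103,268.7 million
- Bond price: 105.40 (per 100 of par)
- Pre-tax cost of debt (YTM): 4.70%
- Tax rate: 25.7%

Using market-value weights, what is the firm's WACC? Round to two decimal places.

5.86%

Market value of equity E = 123.06 × 941.25m = 115830.225m. Market value of debt D = 103268.7m × 105.4/100 = 108845.2098m.
Total capital V = 115830.225 + 108845.2098 = 224675.4348.
Equity: weight = 115830.225/224675.4348 = 0.5155; cost = 8.09%.
Bonds outstanding: weight = 108845.2098/224675.4348 = 0.4845; after-tax cost = 4.7% × (1 − 25.7%) = 3.4921%.
WACC = 0.5155 × 8.0900% + 0.4845 × 3.4921% = 5.8625%.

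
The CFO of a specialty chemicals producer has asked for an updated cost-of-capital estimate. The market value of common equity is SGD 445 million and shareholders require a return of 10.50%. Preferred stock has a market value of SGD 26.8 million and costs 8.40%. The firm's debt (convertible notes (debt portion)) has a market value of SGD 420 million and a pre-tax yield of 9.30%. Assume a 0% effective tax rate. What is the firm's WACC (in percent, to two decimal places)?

Total capital V = 445 + 26.8 + 420 = 891.8.
Equity: weight = 445/891.8 = 0.4990; cost = 10.5%.
Preferred: weight = 26.8/891.8 = 0.0301; cost = 8.4%.
Convertible notes (debt portion): weight = 420/891.8 = 0.4710; after-tax cost = 9.3% × (1 − 0%) = 9.3000%.
WACC = 0.4990 × 10.5000% + 0.0301 × 8.4000% + 0.4710 × 9.3000% = 9.8717%.

9.87%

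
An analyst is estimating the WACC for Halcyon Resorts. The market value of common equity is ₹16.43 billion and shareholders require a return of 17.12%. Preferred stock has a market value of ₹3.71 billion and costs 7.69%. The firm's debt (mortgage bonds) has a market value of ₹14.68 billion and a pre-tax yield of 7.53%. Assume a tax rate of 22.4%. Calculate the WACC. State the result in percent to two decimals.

11.36%

Total capital V = 16.43 + 3.71 + 14.68 = 34.82.
Equity: weight = 16.43/34.82 = 0.4719; cost = 17.12%.
Preferred: weight = 3.71/34.82 = 0.1065; cost = 7.69%.
Mortgage bonds: weight = 14.68/34.82 = 0.4216; after-tax cost = 7.53% × (1 − 22.4%) = 5.8433%.
WACC = 0.4719 × 17.1200% + 0.1065 × 7.6900% + 0.4216 × 5.8433% = 11.3610%.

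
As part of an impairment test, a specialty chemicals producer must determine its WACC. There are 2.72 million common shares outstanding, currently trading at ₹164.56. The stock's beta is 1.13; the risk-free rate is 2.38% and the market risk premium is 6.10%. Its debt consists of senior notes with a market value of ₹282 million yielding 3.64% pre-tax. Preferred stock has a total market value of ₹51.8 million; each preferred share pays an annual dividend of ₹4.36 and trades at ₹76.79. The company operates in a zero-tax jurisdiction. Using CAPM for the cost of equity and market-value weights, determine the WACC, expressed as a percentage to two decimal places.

Cost of equity via CAPM: Re = 2.38% + 1.13 × 6.1% = 9.2730%.
Cost of preferred: Rp = 4.36 / 76.79 = 5.6778%.
Market value of equity E = 164.56 × 2.72m = 447.6032m.
Total capital V = 447.6032 + 51.8 + 282 = 781.4032.
Equity: weight = 447.6032/781.4032 = 0.5728; cost = 9.273%.
Preferred: weight = 51.8/781.4032 = 0.0663; cost = 5.6778%.
Senior notes: weight = 282/781.4032 = 0.3609; after-tax cost = 3.64% × (1 − 0%) = 3.6400%.
WACC = 0.5728 × 9.2730% + 0.0663 × 5.6778% + 0.3609 × 3.6400% = 7.0018%.

7.00%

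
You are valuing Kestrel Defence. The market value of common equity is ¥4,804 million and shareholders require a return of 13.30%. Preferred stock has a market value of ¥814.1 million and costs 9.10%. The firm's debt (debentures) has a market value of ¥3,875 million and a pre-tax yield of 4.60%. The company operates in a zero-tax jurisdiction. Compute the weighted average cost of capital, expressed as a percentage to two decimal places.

9.39%

Total capital V = 4804 + 814.1 + 3875 = 9493.1.
Equity: weight = 4804/9493.1 = 0.5061; cost = 13.3%.
Preferred: weight = 814.1/9493.1 = 0.0858; cost = 9.1%.
Debentures: weight = 3875/9493.1 = 0.4082; after-tax cost = 4.6% × (1 − 0%) = 4.6000%.
WACC = 0.5061 × 13.3000% + 0.0858 × 9.1000% + 0.4082 × 4.6000% = 9.3886%.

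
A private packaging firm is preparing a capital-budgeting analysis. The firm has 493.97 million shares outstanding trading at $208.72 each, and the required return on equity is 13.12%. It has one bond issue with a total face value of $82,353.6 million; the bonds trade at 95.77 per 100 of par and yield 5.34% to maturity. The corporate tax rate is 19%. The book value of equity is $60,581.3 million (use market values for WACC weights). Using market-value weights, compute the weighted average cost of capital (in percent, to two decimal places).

Market value of equity E = 208.72 × 493.97m = 103101.4184m. Market value of debt D = 82353.6m × 95.77/100 = 78870.04272m.
Total capital V = 103101.4184 + 78870.04272 = 181971.46112.
Equity: weight = 103101.4184/181971.46112 = 0.5666; cost = 13.12%.
Bonds outstanding: weight = 78870.04272/181971.46112 = 0.4334; after-tax cost = 5.34% × (1 − 19%) = 4.3254%.
WACC = 0.5666 × 13.1200% + 0.4334 × 4.3254% = 9.3082%.

9.31%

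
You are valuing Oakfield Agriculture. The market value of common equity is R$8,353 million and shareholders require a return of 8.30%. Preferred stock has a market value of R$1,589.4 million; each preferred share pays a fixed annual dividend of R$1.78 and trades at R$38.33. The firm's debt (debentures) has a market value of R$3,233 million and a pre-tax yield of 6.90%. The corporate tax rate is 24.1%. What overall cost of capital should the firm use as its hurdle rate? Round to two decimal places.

7.11%

Cost of preferred: Rp = 1.78 / 38.33 = 4.6439%.
Total capital V = 8353 + 1589.4 + 3233 = 13175.4.
Equity: weight = 8353/13175.4 = 0.6340; cost = 8.3%.
Preferred: weight = 1589.4/13175.4 = 0.1206; cost = 4.6439%.
Debentures: weight = 3233/13175.4 = 0.2454; after-tax cost = 6.9% × (1 − 24.1%) = 5.2371%.
WACC = 0.6340 × 8.3000% + 0.1206 × 4.6439% + 0.2454 × 5.2371% = 7.1074%.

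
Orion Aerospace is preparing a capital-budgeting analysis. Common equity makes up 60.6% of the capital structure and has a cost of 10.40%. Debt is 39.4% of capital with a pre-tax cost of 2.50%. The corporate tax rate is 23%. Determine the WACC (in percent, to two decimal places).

After-tax cost of debt = 2.5% × (1 − 23%) = 1.9250%.
WACC = 0.606 × 10.4000% + 0.394 × 1.9250% = 7.0609%.

7.06%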